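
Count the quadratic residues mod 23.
The squaring map on Z_23* is 2-to-1, so there are (22)/2 = 11 QRs.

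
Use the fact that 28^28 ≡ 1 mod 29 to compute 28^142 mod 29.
By Fermat: 28^{28} ≡ 1 mod 29. 142 = 5×28 + 2. So 28^{142} ≡ 28^{2} ≡ 1 mod 29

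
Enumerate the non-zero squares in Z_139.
Squares in Z_139*: {1, 4, 5, 6, 7, 9, 11, 13, 16, 20, 24, 25, 28, 29, 30, 31, 34, 35, 36, 37, 38, 41, 42, 44, 45, 46, 47, 49, 51, 52, 54, 55, 57, 63, 64, 65, 66, 67, 69, 71, 77, 78, 79, 80, 81, 83, 86, 89, 91, 96, 99, 100, 106, 107, 112, 113, 116, 117, 118, 120, 121, 122, 124, 125, 127, 129, 131, 136, 137}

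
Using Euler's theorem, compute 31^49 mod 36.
By Euler: 31^{12} ≡ 1 mod 36 since gcd(31, 36) = 1. 49 = 4×12 + 1. So 31^{49} ≡ 31^{1} ≡ 31 mod 36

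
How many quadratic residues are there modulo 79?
The squaring map on Z_79* is 2-to-1, so there are (78)/2 = 39 QRs.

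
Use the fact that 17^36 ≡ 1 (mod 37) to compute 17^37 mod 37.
By Fermat: 17^{36} ≡ 1 (mod 37). So 17^{37} = 17^{36} · 17^{1} ≡ 17^{1} ≡ 17 (mod 37)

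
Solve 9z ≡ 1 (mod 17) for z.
Since 17 is prime, by Fermat 9^(-1) ≡ 9^{15} ≡ 2 (mod 17). Verify: 9 × 2 = 18 ≡ 1 (mod 17)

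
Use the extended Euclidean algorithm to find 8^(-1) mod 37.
Extended GCD: 8(14) + 37(-3) = 1. So 8^(-1) ≡ 14 (mod 37). Verify: 8 × 14 = 112 ≡ 1 (mod 37)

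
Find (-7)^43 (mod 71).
By repeated squaring (mod 71): (-7)^{1}≡64, (-7)^{2}≡49, (-7)^{4}≡58, (-7)^{8}≡27, (-7)^{16}≡19, (-7)^{32}≡6. Then (-7)^{43} = (-7)^{32+8+2+1} ≡ 6 × 27 × 49 × 64 ≡ 27 (mod 71)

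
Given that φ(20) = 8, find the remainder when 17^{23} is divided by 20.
By Euler: 17^{8} ≡ 1 (mod 20) since gcd(17, 20) = 1. 23 = 2×8 + 7. So 17^{23} ≡ 17^{7} ≡ 13 (mod 20)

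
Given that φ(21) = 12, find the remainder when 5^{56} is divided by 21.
By Euler: 5^{12} ≡ 1 (mod 21) since gcd(5, 21) = 1. 56 = 4×12 + 8. So 5^{56} ≡ 5^{8} ≡ 4 (mod 21)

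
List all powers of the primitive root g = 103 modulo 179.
103^1, 103^2, ..., 103^{178} mod 179: [103, 48, 111, 156, 137, 149, 132, 171, 71, 153, 7, 5, 157, 61, 18, 64, 148, 29, 123, 139, 176, 49, 35, 25, 69, 126, 90, 141, 24, 145, 78, 158, 164, 66, 175, 125, 166, 93, 92, 168, 120, 9, 32, 74, 104, 151, 159, 88, 114, 107, 102, 124, 63, 45, 160, 12, 162, 39, 79, 82, 33, 177, 152, 83, 136, 46, 84, 60, 94, 16, 37, 52, 165, 169, 44, 57, 143, 51, 62, 121, 112, 80, 6, 81, 109, 129, 41, 106, 178, 76, 131, 68, 23, 42, 30, 47, 8, 108, 26, 172, 174, 22, 118, 161, 115, 31, 150, 56, 40, 3, 130, 144, 154, 110, 53, 89, 38, 155, 34, 101, 21, 15, 113, 4, 54, 13, 86, 87, 11, 59, 170, 147, 105, 75, 28, 20, 91, 65, 72, 77, 55, 116, 134, 19, 167, 17, 140, 100, 97, 146, 2, 27, 96, 43, 133, 95, 119, 85, 163, 142, 127, 14, 10, 135, 122, 36, 128, 117, 58, 67, 99, 173, 98, 70, 50, 138, 73, 1]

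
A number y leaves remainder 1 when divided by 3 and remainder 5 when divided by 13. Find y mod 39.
M = 3 × 13 = 39. M₁ = 13, y₁ ≡ 1 mod 3. M₂ = 3, y₂ ≡ 9 mod 13. y = 1×13×1 + 5×3×9 ≡ 31 mod 39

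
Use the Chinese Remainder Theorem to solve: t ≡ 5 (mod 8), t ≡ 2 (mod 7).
M = 8 × 7 = 56. M₁ = 7, y₁ ≡ 7 (mod 8). M₂ = 8, y₂ ≡ 1 (mod 7). t = 5×7×7 + 2×8×1 ≡ 37 (mod 56)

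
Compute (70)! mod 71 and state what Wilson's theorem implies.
(70)! mod 71 = 70. Since this equals -1 (mod 71), Wilson confirms 71 is prime.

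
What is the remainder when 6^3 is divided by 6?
6^{3} = 216 ≡ 0 (mod 6)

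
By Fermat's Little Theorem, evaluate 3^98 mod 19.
By Fermat: 3^{18} ≡ 1 (mod 19). 98 = 5×18 + 8. So 3^{98} ≡ 3^{8} ≡ 6 (mod 19)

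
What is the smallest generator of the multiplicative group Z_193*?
g = 5. Powers: [5, 25, 125, 46, 37, 185, 153, ...] generates all 192 non-zero residues.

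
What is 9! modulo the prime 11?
(10)! = (9)! × (10) ≡ -1 (mod 11). So (9)! ≡ -1 × (10)^(-1) ≡ (-1)×(-1) = 1 (mod 11)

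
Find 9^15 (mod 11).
Using Fermat: 9^{10} ≡ 1 (mod 11). 15 ≡ 5 (mod 10). So 9^{15} ≡ 9^{5} ≡ 1 (mod 11)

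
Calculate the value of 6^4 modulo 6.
6^{4} = 1296 ≡ 0 mod 6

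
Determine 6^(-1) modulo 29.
Since 29 is prime, by Fermat 6^(-1) ≡ 6^{27} ≡ 5 mod 29. Verify: 6 × 5 = 30 ≡ 1 mod 29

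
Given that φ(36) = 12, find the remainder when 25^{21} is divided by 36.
By Euler: 25^{12} ≡ 1 mod 36 since gcd(25, 36) = 1. 21 = 1×12 + 9. So 25^{21} ≡ 25^{9} ≡ 1 mod 36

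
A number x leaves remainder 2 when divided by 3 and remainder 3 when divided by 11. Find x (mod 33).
M = 3 × 11 = 33. M₁ = 11, y₁ ≡ 2 (mod 3). M₂ = 3, y₂ ≡ 4 (mod 11). x = 2×11×2 + 3×3×4 ≡ 14 (mod 33)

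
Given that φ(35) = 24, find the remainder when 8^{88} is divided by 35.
By Euler: 8^{24} ≡ 1 mod 35 since gcd(8, 35) = 1. 88 = 3×24 + 16. So 8^{88} ≡ 8^{16} ≡ 1 mod 35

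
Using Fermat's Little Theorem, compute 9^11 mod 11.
By Fermat: 9^{10} ≡ 1 mod 11. So 9^{11} = 9^{10} · 9^{1} ≡ 9^{1} ≡ 9 mod 11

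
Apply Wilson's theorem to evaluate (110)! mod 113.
(112)! = (110)! × (111) × (112) ≡ -1 mod 113. So (110)! ≡ -1 × [(112)(111)]^(-1) ≡ 56 mod 113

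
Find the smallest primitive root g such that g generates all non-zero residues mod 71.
g = 7. For each prime q|70: 7^{35}≡70, 7^{14}≡54, 7^{10}≡45, none ≡ 1, so ord_71(7) = 70 and 7 is a primitive root.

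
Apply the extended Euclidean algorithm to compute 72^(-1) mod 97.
Extended GCD: 72(31) + 97(-23) = 1. So 72^(-1) ≡ 31 (mod 97). Verify: 72 × 31 = 2232 ≡ 1 (mod 97)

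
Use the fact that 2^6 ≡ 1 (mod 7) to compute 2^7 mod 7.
By Fermat: 2^{6} ≡ 1 (mod 7). So 2^{7} = 2^{6} · 2^{1} ≡ 2^{1} ≡ 2 (mod 7)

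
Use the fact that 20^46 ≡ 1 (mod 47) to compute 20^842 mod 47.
By Fermat: 20^{46} ≡ 1 (mod 47). 842 ≡ 14 (mod 46). So 20^{842} ≡ 20^{14} ≡ 18 (mod 47)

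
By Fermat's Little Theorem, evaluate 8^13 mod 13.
By Fermat: 8^{12} ≡ 1 (mod 13). So 8^{13} = 8^{12} · 8^{1} ≡ 8^{1} ≡ 8 (mod 13)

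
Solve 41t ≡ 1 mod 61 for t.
Since 61 is prime, by Fermat 41^(-1) ≡ 41^{59} ≡ 3 mod 61. Verify: 41 × 3 = 123 ≡ 1 mod 61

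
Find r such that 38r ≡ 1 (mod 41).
Since 41 is prime, by Fermat 38^(-1) ≡ 38^{39} ≡ 27 (mod 41). Verify: 38 × 27 = 1026 ≡ 1 (mod 41)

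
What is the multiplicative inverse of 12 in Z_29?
Since 29 is prime, by Fermat 12^(-1) ≡ 12^{27} ≡ 17 mod 29. Verify: 12 × 17 = 204 ≡ 1 mod 29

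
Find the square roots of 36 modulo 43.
The square roots of 36 mod 43 are 6 and 37. Verify: 6² = 36 ≡ 36 mod 43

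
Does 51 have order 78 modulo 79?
51^{39} ≡ 1 (mod 79) and 39 < 78, so ord_79(51) = 39 ≠ 78 and 51 is not a primitive root.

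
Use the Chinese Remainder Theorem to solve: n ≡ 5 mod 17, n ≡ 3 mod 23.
M = 17 × 23 = 391. M₁ = 23, y₁ ≡ 3 mod 17. M₂ = 17, y₂ ≡ 19 mod 23. n = 5×23×3 + 3×17×19 ≡ 141 mod 391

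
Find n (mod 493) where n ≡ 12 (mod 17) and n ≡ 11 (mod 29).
M = 17 × 29 = 493. M₁ = 29, y₁ ≡ 10 (mod 17). M₂ = 17, y₂ ≡ 12 (mod 29). n = 12×29×10 + 11×17×12 ≡ 301 (mod 493)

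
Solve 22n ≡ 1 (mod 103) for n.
Since 103 is prime, by Fermat 22^(-1) ≡ 22^{101} ≡ 89 (mod 103). Verify: 22 × 89 = 1958 ≡ 1 (mod 103)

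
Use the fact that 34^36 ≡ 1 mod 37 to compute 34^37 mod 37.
By Fermat: 34^{36} ≡ 1 mod 37. So 34^{37} = 34^{36} · 34^{1} ≡ 34^{1} ≡ 34 mod 37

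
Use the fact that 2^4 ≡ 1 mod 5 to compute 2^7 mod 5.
By Fermat: 2^{4} ≡ 1 mod 5. So 2^{7} = 2^{4} · 2^{3} ≡ 2^{3} ≡ 3 mod 5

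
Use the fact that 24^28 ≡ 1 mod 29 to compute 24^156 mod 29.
By Fermat: 24^{28} ≡ 1 mod 29. 156 = 5×28 + 16. So 24^{156} ≡ 24^{16} ≡ 25 mod 29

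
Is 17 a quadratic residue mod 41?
By Euler's criterion: 17^{20} ≡ 40 (mod 41). Since this equals -1 (≡ 40), 17 is not a QR.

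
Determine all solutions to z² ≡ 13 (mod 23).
The square roots of 13 mod 23 are 6 and 17. Verify: 6² = 36 ≡ 13 (mod 23)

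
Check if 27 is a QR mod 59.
By Euler's criterion: 27^{29} ≡ 1 mod 59. Since this equals 1, 27 is a QR.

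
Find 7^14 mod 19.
By repeated squaring mod 19: 7^{1}≡7, 7^{2}≡11, 7^{4}≡7, 7^{8}≡11. Then 7^{14} = 7^{8+4+2} ≡ 11 × 7 × 11 ≡ 11 mod 19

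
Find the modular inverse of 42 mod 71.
Since 71 is prime, by Fermat 42^(-1) ≡ 42^{69} ≡ 22 mod 71. Verify: 42 × 22 = 924 ≡ 1 mod 71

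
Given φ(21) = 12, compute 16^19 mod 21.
By Euler: 16^{12} ≡ 1 mod 21 since gcd(16, 21) = 1. 19 = 1×12 + 7. So 16^{19} ≡ 16^{7} ≡ 16 mod 21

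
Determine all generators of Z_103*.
There are φ(102) = 32 primitive roots mod 103: {5, 6, 11, 12, 20, 21, 35, 40, 43, 44, 45, 48, 51, 53, 54, 62, 65, 67, 70, 71, 74, 75, 77, 78, 84, 85, 86, 87, 88, 96, 99, 101}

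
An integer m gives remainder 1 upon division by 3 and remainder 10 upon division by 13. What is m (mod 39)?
M = 3 × 13 = 39. M₁ = 13, y₁ ≡ 1 (mod 3). M₂ = 3, y₂ ≡ 9 (mod 13). m = 1×13×1 + 10×3×9 ≡ 10 (mod 39)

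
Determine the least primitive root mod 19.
g = 2. For each prime q|18: 2^{9}≡18, 2^{6}≡7, none ≡ 1, so ord_19(2) = 18 and 2 is a primitive root.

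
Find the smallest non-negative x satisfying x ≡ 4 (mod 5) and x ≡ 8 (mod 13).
M = 5 × 13 = 65. M₁ = 13, y₁ ≡ 2 (mod 5). M₂ = 5, y₂ ≡ 8 (mod 13). x = 4×13×2 + 8×5×8 ≡ 34 (mod 65)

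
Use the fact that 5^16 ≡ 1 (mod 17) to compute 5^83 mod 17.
By Fermat: 5^{16} ≡ 1 (mod 17). 83 = 5×16 + 3. So 5^{83} ≡ 5^{3} ≡ 6 (mod 17)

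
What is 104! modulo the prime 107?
(106)! = (104)! × (105) × (106) ≡ -1 mod 107. So (104)! ≡ -1 × [(106)(105)]^(-1) ≡ 53 mod 107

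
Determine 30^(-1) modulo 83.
Since 83 is prime, by Fermat 30^(-1) ≡ 30^{81} ≡ 36 mod 83. Verify: 30 × 36 = 1080 ≡ 1 mod 83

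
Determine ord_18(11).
Powers of 11 mod 18: 11^1≡11, 11^2≡13, 11^3≡17, 11^4≡7, 11^5≡5, 11^6≡1. ord_18(11) = 6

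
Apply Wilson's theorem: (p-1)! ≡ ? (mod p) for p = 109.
By Wilson's theorem, (108)! ≡ -1 ≡ 108 mod 109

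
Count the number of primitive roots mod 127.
There are φ(127-1) = φ(126) = 36 primitive roots modulo 127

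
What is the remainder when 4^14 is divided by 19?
By repeated squaring mod 19: 4^{1}≡4, 4^{2}≡16, 4^{4}≡9, 4^{8}≡5. Then 4^{14} = 4^{8+4+2} ≡ 5 × 9 × 16 ≡ 17 mod 19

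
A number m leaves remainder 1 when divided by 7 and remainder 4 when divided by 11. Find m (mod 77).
M = 7 × 11 = 77. M₁ = 11, y₁ ≡ 2 (mod 7). M₂ = 7, y₂ ≡ 8 (mod 11). m = 1×11×2 + 4×7×8 ≡ 15 (mod 77)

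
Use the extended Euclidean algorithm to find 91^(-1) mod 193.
Extended GCD: 91(70) + 193(-33) = 1. So 91^(-1) ≡ 70 (mod 193). Verify: 91 × 70 = 6370 ≡ 1 (mod 193)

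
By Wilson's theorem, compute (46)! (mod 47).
By Wilson's theorem, (46)! ≡ -1 ≡ 46 (mod 47)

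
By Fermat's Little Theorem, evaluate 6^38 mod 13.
By Fermat: 6^{12} ≡ 1 (mod 13). 38 = 3×12 + 2. So 6^{38} ≡ 6^{2} ≡ 10 (mod 13)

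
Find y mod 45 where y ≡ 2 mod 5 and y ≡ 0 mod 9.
M = 5 × 9 = 45. M₁ = 9, y₁ ≡ 4 mod 5. M₂ = 5, y₂ ≡ 2 mod 9. y = 2×9×4 + 0×5×2 ≡ 27 mod 45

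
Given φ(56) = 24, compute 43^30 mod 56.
By Euler: 43^{24} ≡ 1 mod 56 since gcd(43, 56) = 1. 30 = 1×24 + 6. So 43^{30} ≡ 43^{6} ≡ 1 mod 56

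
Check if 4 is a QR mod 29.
By Euler's criterion: 4^{14} ≡ 1 mod 29. Since this equals 1, 4 is a QR.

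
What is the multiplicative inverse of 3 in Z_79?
Since 79 is prime, by Fermat 3^(-1) ≡ 3^{77} ≡ 53 (mod 79). Verify: 3 × 53 = 159 ≡ 1 (mod 79)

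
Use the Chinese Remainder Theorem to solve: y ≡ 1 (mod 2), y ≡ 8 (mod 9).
M = 2 × 9 = 18. M₁ = 9, y₁ ≡ 1 (mod 2). M₂ = 2, y₂ ≡ 5 (mod 9). y = 1×9×1 + 8×2×5 ≡ 17 (mod 18)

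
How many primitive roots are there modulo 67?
Number of primitive roots mod 67 = φ(p-1) = φ(66) = 20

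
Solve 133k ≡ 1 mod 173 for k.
Since 173 is prime, by Fermat 133^(-1) ≡ 133^{171} ≡ 160 mod 173. Verify: 133 × 160 = 21280 ≡ 1 mod 173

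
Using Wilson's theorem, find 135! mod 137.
(136)! = (135)! × (136) ≡ -1 mod 137. So (135)! ≡ -1 × (136)^(-1) ≡ (-1)×(-1) = 1 mod 137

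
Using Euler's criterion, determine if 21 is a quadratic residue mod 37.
By Euler's criterion: 21^{18} ≡ 1 (mod 37). Since this equals 1, 21 is a QR.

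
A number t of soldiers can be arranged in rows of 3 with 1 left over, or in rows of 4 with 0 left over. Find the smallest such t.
M = 3 × 4 = 12. M₁ = 4, y₁ ≡ 1 mod 3. M₂ = 3, y₂ ≡ 3 mod 4. t = 1×4×1 + 0×3×3 ≡ 4 mod 12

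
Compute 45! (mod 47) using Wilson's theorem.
(46)! = (45)! × (46) ≡ -1 (mod 47). So (45)! ≡ -1 × (46)^(-1) ≡ (-1)×(-1) = 1 (mod 47)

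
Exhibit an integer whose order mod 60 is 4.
7 has order 4 mod 60 since 7^{4} ≡ 1 mod 60 and no smaller power works.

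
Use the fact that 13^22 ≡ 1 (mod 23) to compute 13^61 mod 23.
By Fermat: 13^{22} ≡ 1 (mod 23). 61 = 2×22 + 17. So 13^{61} ≡ 13^{17} ≡ 6 (mod 23)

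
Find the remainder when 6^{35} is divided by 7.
By Fermat: 6^{6} ≡ 1 (mod 7). 35 = 5×6 + 5. So 6^{35} ≡ 6^{5} ≡ 6 (mod 7)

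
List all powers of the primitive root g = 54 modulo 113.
54^1, 54^2, ..., 54^{112} mod 113: [54, 91, 55, 32, 33, 87, 65, 7, 39, 72, 46, 111, 5, 44, 3, 49, 47, 52, 96, 99, 35, 82, 21, 4, 103, 25, 107, 15, 19, 9, 34, 28, 43, 62, 71, 105, 20, 63, 12, 83, 75, 95, 45, 57, 27, 102, 84, 16, 73, 100, 89, 60, 76, 36, 23, 112, 59, 22, 58, 81, 80, 26, 48, 106, 74, 41, 67, 2, 108, 69, 110, 64, 66, 61, 17, 14, 78, 31, 92, 109, 10, 88, 6, 98, 94, 104, 79, 85, 70, 51, 42, 8, 93, 50, 101, 30, 38, 18, 68, 56, 86, 11, 29, 97, 40, 13, 24, 53, 37, 77, 90, 1]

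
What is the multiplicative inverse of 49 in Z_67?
Since 67 is prime, by Fermat 49^(-1) ≡ 49^{65} ≡ 26 mod 67. Verify: 49 × 26 = 1274 ≡ 1 mod 67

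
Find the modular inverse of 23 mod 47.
Since 47 is prime, by Fermat 23^(-1) ≡ 23^{45} ≡ 45 mod 47. Verify: 23 × 45 = 1035 ≡ 1 mod 47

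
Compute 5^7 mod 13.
By repeated squaring mod 13: 5^{1}≡5, 5^{2}≡12, 5^{4}≡1. Then 5^{7} = 5^{4+2+1} ≡ 1 × 12 × 5 ≡ 8 mod 13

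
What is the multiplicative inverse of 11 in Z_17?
Since 17 is prime, by Fermat 11^(-1) ≡ 11^{15} ≡ 14 (mod 17). Verify: 11 × 14 = 154 ≡ 1 (mod 17)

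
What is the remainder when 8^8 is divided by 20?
By repeated squaring mod 20: 8^{1}≡8, 8^{2}≡4, 8^{4}≡16, 8^{8}≡16. So 8^{8} ≡ 16 mod 20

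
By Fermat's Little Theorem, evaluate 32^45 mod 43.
By Fermat: 32^{42} ≡ 1 (mod 43). So 32^{45} = 32^{42} · 32^{3} ≡ 32^{3} ≡ 2 (mod 43)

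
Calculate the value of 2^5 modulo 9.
By repeated squaring mod 9: 2^{1}≡2, 2^{2}≡4, 2^{4}≡7. Then 2^{5} = 2^{4+1} ≡ 7 × 2 ≡ 5 mod 9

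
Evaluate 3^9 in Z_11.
By repeated squaring (mod 11): 3^{1}≡3, 3^{2}≡9, 3^{4}≡4, 3^{8}≡5. Then 3^{9} = 3^{8+1} ≡ 5 × 3 ≡ 4 (mod 11)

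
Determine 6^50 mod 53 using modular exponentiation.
By repeated squaring mod 53: 6^{1}≡6, 6^{2}≡36, 6^{4}≡24, 6^{8}≡46, 6^{16}≡49, 6^{32}≡16. Then 6^{50} = 6^{32+16+2} ≡ 16 × 49 × 36 ≡ 28 mod 53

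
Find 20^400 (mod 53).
Using Fermat: 20^{52} ≡ 1 (mod 53). 400 ≡ 36 (mod 52). So 20^{400} ≡ 20^{36} ≡ 10 (mod 53)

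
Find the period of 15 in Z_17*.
Powers of 15 mod 17: 15^1≡15, 15^2≡4, 15^3≡9, 15^4≡16, 15^5≡2, 15^6≡13, 15^7≡8, 15^8≡1. So the order of 15 is 8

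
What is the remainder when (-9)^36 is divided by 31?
Using Fermat: (-9)^{30} ≡ 1 (mod 31). 36 ≡ 6 (mod 30). So (-9)^{36} ≡ (-9)^{6} ≡ 8 (mod 31)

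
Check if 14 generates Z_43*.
14^{21} ≡ 1 (mod 43) and 21 < 42, so ord_43(14) = 21 ≠ 42 and 14 is not a primitive root.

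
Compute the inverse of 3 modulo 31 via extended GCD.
Extended GCD: 3(-10) + 31(1) = 1. So 3^(-1) ≡ -10 ≡ 21 mod 31. Verify: 3 × 21 = 63 ≡ 1 mod 31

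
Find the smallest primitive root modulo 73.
g = 5. For each prime q|72: 5^{36}≡72, 5^{24}≡8, none ≡ 1, so ord_73(5) = 72 and 5 is a primitive root.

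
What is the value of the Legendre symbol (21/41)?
(21/41) = 21^{20} mod 41 = 1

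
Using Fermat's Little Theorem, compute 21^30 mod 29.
By Fermat: 21^{28} ≡ 1 mod 29. So 21^{30} = 21^{28} · 21^{2} ≡ 21^{2} ≡ 6 mod 29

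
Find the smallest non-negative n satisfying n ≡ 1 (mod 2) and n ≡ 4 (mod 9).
M = 2 × 9 = 18. M₁ = 9, y₁ ≡ 1 (mod 2). M₂ = 2, y₂ ≡ 5 (mod 9). n = 1×9×1 + 4×2×5 ≡ 13 (mod 18)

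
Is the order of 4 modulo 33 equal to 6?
Powers of 4 mod 33: 4^1≡4, 4^2≡16, 4^3≡31, 4^4≡25, 4^5≡1. Already 4^5≡1, so the order is 5 < 6. No, the actual order is 5.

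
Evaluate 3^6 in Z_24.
By repeated squaring mod 24: 3^{1}≡3, 3^{2}≡9, 3^{4}≡9. Then 3^{6} = 3^{4+2} ≡ 9 × 9 ≡ 9 mod 24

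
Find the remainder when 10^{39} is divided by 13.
By Fermat: 10^{12} ≡ 1 mod 13. 39 = 3×12 + 3. So 10^{39} ≡ 10^{3} ≡ 12 mod 13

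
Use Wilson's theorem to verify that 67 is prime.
(66)! mod 67 = 66. Since this equals -1 mod 67, Wilson confirms 67 is prime.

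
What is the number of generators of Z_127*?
A prime p has φ(p-1) primitive roots; here φ(126) = 36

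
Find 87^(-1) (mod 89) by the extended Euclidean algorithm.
Extended GCD: 87(44) + 89(-43) = 1. So 87^(-1) ≡ 44 (mod 89). Verify: 87 × 44 = 3828 ≡ 1 (mod 89)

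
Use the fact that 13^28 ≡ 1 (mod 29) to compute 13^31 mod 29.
By Fermat: 13^{28} ≡ 1 (mod 29). So 13^{31} = 13^{28} · 13^{3} ≡ 13^{3} ≡ 22 (mod 29)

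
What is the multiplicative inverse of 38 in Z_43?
Since 43 is prime, by Fermat 38^(-1) ≡ 38^{41} ≡ 17 mod 43. Verify: 38 × 17 = 646 ≡ 1 mod 43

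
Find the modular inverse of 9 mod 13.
Since 13 is prime, by Fermat 9^(-1) ≡ 9^{11} ≡ 3 mod 13. Verify: 9 × 3 = 27 ≡ 1 mod 13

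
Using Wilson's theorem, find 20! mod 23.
(22)! = (20)! × (21) × (22) ≡ -1 (mod 23). So (20)! ≡ -1 × [(22)(21)]^(-1) ≡ 11 (mod 23)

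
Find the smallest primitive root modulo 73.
g = 5. For each prime q|72: 5^{36}≡72, 5^{24}≡8, none ≡ 1, so ord_73(5) = 72 and 5 is a primitive root.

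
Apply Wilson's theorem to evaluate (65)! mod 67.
(66)! = (65)! × (66) ≡ -1 mod 67. So (65)! ≡ -1 × (66)^(-1) ≡ (-1)×(-1) = 1 mod 67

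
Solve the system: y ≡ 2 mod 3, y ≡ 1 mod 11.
M = 3 × 11 = 33. M₁ = 11, y₁ ≡ 2 mod 3. M₂ = 3, y₂ ≡ 4 mod 11. y = 2×11×2 + 1×3×4 ≡ 23 mod 33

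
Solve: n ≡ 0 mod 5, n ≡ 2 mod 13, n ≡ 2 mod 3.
M = 5 × 13 × 3 = 195. M₁ = 39, y₁ ≡ 4 mod 5. M₂ = 15, y₂ ≡ 7 mod 13. M₃ = 65, y₃ ≡ 2 mod 3. n = 0×39×4 + 2×15×7 + 2×65×2 ≡ 80 mod 195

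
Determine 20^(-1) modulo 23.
Since 23 is prime, by Fermat 20^(-1) ≡ 20^{21} ≡ 15 (mod 23). Verify: 20 × 15 = 300 ≡ 1 (mod 23)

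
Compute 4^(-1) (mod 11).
Since 11 is prime, by Fermat 4^(-1) ≡ 4^{9} ≡ 3 (mod 11). Verify: 4 × 3 = 12 ≡ 1 (mod 11)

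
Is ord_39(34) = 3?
Powers of 34 mod 39: 34^1≡34, 34^2≡25, 34^3≡31, 34^4≡1. 34^3≡31≢1, so ord ≠ 3. No, the actual order is 4.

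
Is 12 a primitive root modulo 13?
12^{2} ≡ 1 (mod 13) and 2 < 12, so ord_13(12) = 2 ≠ 12 and 12 is not a primitive root.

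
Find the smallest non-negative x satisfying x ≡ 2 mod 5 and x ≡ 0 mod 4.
M = 5 × 4 = 20. M₁ = 4, y₁ ≡ 4 mod 5. M₂ = 5, y₂ ≡ 1 mod 4. x = 2×4×4 + 0×5×1 ≡ 12 mod 20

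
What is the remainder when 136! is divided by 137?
By Wilson's theorem, (136)! ≡ -1 ≡ 136 mod 137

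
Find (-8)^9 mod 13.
By repeated squaring mod 13: (-8)^{1}≡5, (-8)^{2}≡12, (-8)^{4}≡1, (-8)^{8}≡1. Then (-8)^{9} = (-8)^{8+1} ≡ 1 × 5 ≡ 5 mod 13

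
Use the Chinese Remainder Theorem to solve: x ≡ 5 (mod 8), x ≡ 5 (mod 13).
M = 8 × 13 = 104. M₁ = 13, y₁ ≡ 5 (mod 8). M₂ = 8, y₂ ≡ 5 (mod 13). x = 5×13×5 + 5×8×5 ≡ 5 (mod 104)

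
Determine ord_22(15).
Powers of 15 mod 22: 15^1≡15, 15^2≡5, 15^3≡9, 15^4≡3, 15^5≡1. So the order of 15 is 5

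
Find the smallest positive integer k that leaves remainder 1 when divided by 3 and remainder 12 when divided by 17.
M = 3 × 17 = 51. M₁ = 17, y₁ ≡ 2 mod 3. M₂ = 3, y₂ ≡ 6 mod 17. k = 1×17×2 + 12×3×6 ≡ 46 mod 51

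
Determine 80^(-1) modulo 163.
Since 163 is prime, by Fermat 80^(-1) ≡ 80^{161} ≡ 108 mod 163. Verify: 80 × 108 = 8640 ≡ 1 mod 163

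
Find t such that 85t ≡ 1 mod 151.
Since 151 is prime, by Fermat 85^(-1) ≡ 85^{149} ≡ 16 mod 151. Verify: 85 × 16 = 1360 ≡ 1 mod 151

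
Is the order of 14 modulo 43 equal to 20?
Powers of 14 mod 43: 14^1≡14, 14^2≡24, 14^3≡35, 14^4≡17, 14^5≡23, 14^6≡21, 14^7≡36, 14^8≡31, 14^9≡4, 14^10≡13, 14^11≡10, 14^12≡11, 14^13≡25, 14^14≡6, 14^15≡41, 14^16≡15, 14^17≡38, 14^18≡16, 14^19≡9, 14^20≡40, 14^21≡1. 14^20≡40≢1, so ord ≠ 20. No, the actual order is 21.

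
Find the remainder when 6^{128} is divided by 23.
By Fermat: 6^{22} ≡ 1 (mod 23). 128 = 5×22 + 18. So 6^{128} ≡ 6^{18} ≡ 3 (mod 23)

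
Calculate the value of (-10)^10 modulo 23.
By repeated squaring (mod 23): (-10)^{1}≡13, (-10)^{2}≡8, (-10)^{4}≡18, (-10)^{8}≡2. Then (-10)^{10} = (-10)^{8+2} ≡ 2 × 8 ≡ 16 (mod 23)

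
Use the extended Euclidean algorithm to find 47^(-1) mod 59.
Extended GCD: 47(-5) + 59(4) = 1. So 47^(-1) ≡ -5 ≡ 54 mod 59. Verify: 47 × 54 = 2538 ≡ 1 mod 59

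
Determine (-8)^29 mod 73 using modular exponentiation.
By repeated squaring (mod 73): (-8)^{1}≡65, (-8)^{2}≡64, (-8)^{4}≡8, (-8)^{8}≡64, (-8)^{16}≡8. Then (-8)^{29} = (-8)^{16+8+4+1} ≡ 8 × 64 × 8 × 65 ≡ 9 (mod 73)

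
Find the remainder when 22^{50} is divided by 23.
By Fermat: 22^{22} ≡ 1 (mod 23). 50 = 2×22 + 6. So 22^{50} ≡ 22^{6} ≡ 1 (mod 23)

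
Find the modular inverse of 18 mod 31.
Since 31 is prime, by Fermat 18^(-1) ≡ 18^{29} ≡ 19 mod 31. Verify: 18 × 19 = 342 ≡ 1 mod 31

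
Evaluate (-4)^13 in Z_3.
Using Fermat: (-4)^{2} ≡ 1 mod 3. 13 ≡ 1 mod 2. So (-4)^{13} ≡ (-4)^{1} ≡ 2 mod 3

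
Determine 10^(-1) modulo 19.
Since 19 is prime, by Fermat 10^(-1) ≡ 10^{17} ≡ 2 mod 19. Verify: 10 × 2 = 20 ≡ 1 mod 19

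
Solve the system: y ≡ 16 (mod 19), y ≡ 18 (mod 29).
M = 19 × 29 = 551. M₁ = 29, y₁ ≡ 2 (mod 19). M₂ = 19, y₂ ≡ 26 (mod 29). y = 16×29×2 + 18×19×26 ≡ 453 (mod 551)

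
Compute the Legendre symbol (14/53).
(14/53) = 14^{26} mod 53 = -1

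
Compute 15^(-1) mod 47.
Since 47 is prime, by Fermat 15^(-1) ≡ 15^{45} ≡ 22 mod 47. Verify: 15 × 22 = 330 ≡ 1 mod 47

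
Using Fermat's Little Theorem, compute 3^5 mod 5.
By Fermat: 3^{4} ≡ 1 (mod 5). So 3^{5} = 3^{4} · 3^{1} ≡ 3^{1} ≡ 3 (mod 5)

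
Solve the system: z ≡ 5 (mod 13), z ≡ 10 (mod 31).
M = 13 × 31 = 403. M₁ = 31, y₁ ≡ 8 (mod 13). M₂ = 13, y₂ ≡ 12 (mod 31). z = 5×31×8 + 10×13×12 ≡ 382 (mod 403)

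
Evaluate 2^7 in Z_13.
By repeated squaring mod 13: 2^{1}≡2, 2^{2}≡4, 2^{4}≡3. Then 2^{7} = 2^{4+2+1} ≡ 3 × 4 × 2 ≡ 11 mod 13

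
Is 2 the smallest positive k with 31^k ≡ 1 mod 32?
Powers of 31 mod 32: 31^1≡31, 31^2≡1. First k with 31^k≡1 is k=2. Yes, ord_32(31) = 2.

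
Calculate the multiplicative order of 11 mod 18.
Powers of 11 mod 18: 11^1≡11, 11^2≡13, 11^3≡17, 11^4≡7, 11^5≡5, 11^6≡1. So the order of 11 is 6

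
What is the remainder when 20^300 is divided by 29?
Using Fermat: 20^{28} ≡ 1 mod 29. 300 ≡ 20 mod 28. So 20^{300} ≡ 20^{20} ≡ 16 mod 29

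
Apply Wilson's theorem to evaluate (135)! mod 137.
(136)! = (135)! × (136) ≡ -1 (mod 137). So (135)! ≡ -1 × (136)^(-1) ≡ (-1)×(-1) = 1 (mod 137)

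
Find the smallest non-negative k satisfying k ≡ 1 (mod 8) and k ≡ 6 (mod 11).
M = 8 × 11 = 88. M₁ = 11, y₁ ≡ 3 (mod 8). M₂ = 8, y₂ ≡ 7 (mod 11). k = 1×11×3 + 6×8×7 ≡ 17 (mod 88)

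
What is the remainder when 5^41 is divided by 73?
By repeated squaring (mod 73): 5^{1}≡5, 5^{2}≡25, 5^{4}≡41, 5^{8}≡2, 5^{16}≡4, 5^{32}≡16. Then 5^{41} = 5^{32+8+1} ≡ 16 × 2 × 5 ≡ 14 (mod 73)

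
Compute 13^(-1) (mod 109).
Since 109 is prime, by Fermat 13^(-1) ≡ 13^{107} ≡ 42 (mod 109). Verify: 13 × 42 = 546 ≡ 1 (mod 109)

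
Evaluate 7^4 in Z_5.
7^{4} = 2401 ≡ 1 (mod 5)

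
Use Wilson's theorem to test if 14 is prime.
(13)! mod 14 = 0. Since 0 ≢ -1 (mod 14), 14 is not prime.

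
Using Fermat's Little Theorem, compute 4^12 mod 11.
By Fermat: 4^{10} ≡ 1 (mod 11). So 4^{12} = 4^{10} · 4^{2} ≡ 4^{2} ≡ 5 (mod 11)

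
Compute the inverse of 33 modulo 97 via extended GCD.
Extended GCD: 33(-47) + 97(16) = 1. So 33^(-1) ≡ -47 ≡ 50 mod 97. Verify: 33 × 50 = 1650 ≡ 1 mod 97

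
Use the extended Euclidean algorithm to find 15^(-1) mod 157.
Extended GCD: 15(21) + 157(-2) = 1. So 15^(-1) ≡ 21 mod 157. Verify: 15 × 21 = 315 ≡ 1 mod 157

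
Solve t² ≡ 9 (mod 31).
The square roots of 9 mod 31 are 28 and 3. Verify: 28² = 784 ≡ 9 (mod 31)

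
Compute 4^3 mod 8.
4^{3} = 64 ≡ 0 (mod 8)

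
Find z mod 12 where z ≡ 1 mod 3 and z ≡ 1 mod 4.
M = 3 × 4 = 12. M₁ = 4, y₁ ≡ 1 mod 3. M₂ = 3, y₂ ≡ 3 mod 4. z = 1×4×1 + 1×3×3 ≡ 1 mod 12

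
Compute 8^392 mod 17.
Using Fermat: 8^{16} ≡ 1 (mod 17). 392 ≡ 8 (mod 16). So 8^{392} ≡ 8^{8} ≡ 1 (mod 17)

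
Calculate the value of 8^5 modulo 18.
By repeated squaring (mod 18): 8^{1}≡8, 8^{2}≡10, 8^{4}≡10. Then 8^{5} = 8^{4+1} ≡ 10 × 8 ≡ 8 (mod 18)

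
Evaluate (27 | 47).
(27/47) = 27^{23} mod 47 = 1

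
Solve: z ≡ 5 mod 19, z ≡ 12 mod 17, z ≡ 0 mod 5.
M = 19 × 17 × 5 = 1615. M₁ = 85, y₁ ≡ 17 mod 19. M₂ = 95, y₂ ≡ 12 mod 17. M₃ = 323, y₃ ≡ 2 mod 5. z = 5×85×17 + 12×95×12 + 0×323×2 ≡ 1525 mod 1615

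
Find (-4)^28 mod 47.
By repeated squaring mod 47: (-4)^{1}≡43, (-4)^{2}≡16, (-4)^{4}≡21, (-4)^{8}≡18, (-4)^{16}≡42. Then (-4)^{28} = (-4)^{16+8+4} ≡ 42 × 18 × 21 ≡ 37 mod 47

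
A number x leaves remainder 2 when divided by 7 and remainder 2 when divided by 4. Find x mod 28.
M = 7 × 4 = 28. M₁ = 4, y₁ ≡ 2 mod 7. M₂ = 7, y₂ ≡ 3 mod 4. x = 2×4×2 + 2×7×3 ≡ 2 mod 28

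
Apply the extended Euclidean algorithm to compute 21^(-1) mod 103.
Extended GCD: 21(-49) + 103(10) = 1. So 21^(-1) ≡ -49 ≡ 54 (mod 103). Verify: 21 × 54 = 1134 ≡ 1 (mod 103)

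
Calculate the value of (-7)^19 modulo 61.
By repeated squaring mod 61: (-7)^{1}≡54, (-7)^{2}≡49, (-7)^{4}≡22, (-7)^{8}≡57, (-7)^{16}≡16. Then (-7)^{19} = (-7)^{16+2+1} ≡ 16 × 49 × 54 ≡ 2 mod 61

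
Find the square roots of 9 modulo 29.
The square roots of 9 mod 29 are 26 and 3. Verify: 26² = 676 ≡ 9 (mod 29)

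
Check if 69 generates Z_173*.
ord_173(69) divides 172. For each prime q|172: 69^{86}≡172, 69^{4}≡142, none ≡ 1. So 69 has order 172 and is a primitive root mod 173.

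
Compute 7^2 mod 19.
7^{2} = 49 ≡ 11 mod 19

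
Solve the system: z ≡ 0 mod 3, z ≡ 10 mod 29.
M = 3 × 29 = 87. M₁ = 29, y₁ ≡ 2 mod 3. M₂ = 3, y₂ ≡ 10 mod 29. z = 0×29×2 + 10×3×10 ≡ 39 mod 87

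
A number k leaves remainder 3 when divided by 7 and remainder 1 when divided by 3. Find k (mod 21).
M = 7 × 3 = 21. M₁ = 3, y₁ ≡ 5 (mod 7). M₂ = 7, y₂ ≡ 1 (mod 3). k = 3×3×5 + 1×7×1 ≡ 10 (mod 21)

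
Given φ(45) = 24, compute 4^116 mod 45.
By Euler: 4^{24} ≡ 1 (mod 45) since gcd(4, 45) = 1. 116 = 4×24 + 20. So 4^{116} ≡ 4^{20} ≡ 16 (mod 45)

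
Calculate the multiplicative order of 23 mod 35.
Powers of 23 mod 35: 23^1≡23, 23^2≡4, 23^3≡22, 23^4≡16, 23^5≡18, 23^6≡29, 23^7≡2, 23^8≡11, 23^9≡8, 23^10≡9, 23^11≡32, 23^12≡1. ord_35(23) = 12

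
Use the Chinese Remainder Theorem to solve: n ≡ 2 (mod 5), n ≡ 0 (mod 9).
M = 5 × 9 = 45. M₁ = 9, y₁ ≡ 4 (mod 5). M₂ = 5, y₂ ≡ 2 (mod 9). n = 2×9×4 + 0×5×2 ≡ 27 (mod 45)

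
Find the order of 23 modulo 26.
Powers of 23 mod 26: 23^1≡23, 23^2≡9, 23^3≡25, 23^4≡3, 23^5≡17, 23^6≡1. ord_26(23) = 6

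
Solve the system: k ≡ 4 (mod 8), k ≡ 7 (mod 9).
M = 8 × 9 = 72. M₁ = 9, y₁ ≡ 1 (mod 8). M₂ = 8, y₂ ≡ 8 (mod 9). k = 4×9×1 + 7×8×8 ≡ 52 (mod 72)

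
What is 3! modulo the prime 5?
(4)! = (3)! × (4) ≡ -1 (mod 5). So (3)! ≡ -1 × (4)^(-1) ≡ (-1)×(-1) = 1 (mod 5)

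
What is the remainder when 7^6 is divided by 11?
By repeated squaring (mod 11): 7^{1}≡7, 7^{2}≡5, 7^{4}≡3. Then 7^{6} = 7^{4+2} ≡ 3 × 5 ≡ 4 (mod 11)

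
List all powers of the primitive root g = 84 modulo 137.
84^1, 84^2, ..., 84^{136} mod 137: [84, 69, 42, 103, 21, 120, 79, 60, 108, 30, 54, 15, 27, 76, 82, 38, 41, 19, 89, 78, 113, 39, 125, 88, 131, 44, 134, 22, 67, 11, 102, 74, 51, 37, 94, 87, 47, 112, 92, 56, 46, 28, 23, 14, 80, 7, 40, 72, 20, 36, 10, 18, 5, 9, 71, 73, 104, 105, 52, 121, 26, 129, 13, 133, 75, 135, 106, 136, 53, 68, 95, 34, 116, 17, 58, 77, 29, 107, 83, 122, 110, 61, 55, 99, 96, 118, 48, 59, 24, 98, 12, 49, 6, 93, 3, 115, 70, 126, 35, 63, 86, 100, 43, 50, 90, 25, 45, 81, 91, 109, 114, 123, 57, 130, 97, 65, 117, 101, 127, 119, 132, 128, 66, 64, 33, 32, 85, 16, 111, 8, 124, 4, 62, 2, 31, 1]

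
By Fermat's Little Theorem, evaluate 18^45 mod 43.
By Fermat: 18^{42} ≡ 1 (mod 43). So 18^{45} = 18^{42} · 18^{3} ≡ 18^{3} ≡ 27 (mod 43)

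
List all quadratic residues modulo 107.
Quadratic residues modulo 107: {1, 3, 4, 9, 10, 11, 12, 13, 14, 16, 19, 23, 25, 27, 29, 30, 33, 34, 35, 36, 37, 39, 40, 41, 42, 44, 47, 48, 49, 52, 53, 56, 57, 61, 62, 64, 69, 75, 76, 79, 81, 83, 85, 86, 87, 89, 90, 92, 99, 100, 101, 102, 105}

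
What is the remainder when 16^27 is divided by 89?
By repeated squaring (mod 89): 16^{1}≡16, 16^{2}≡78, 16^{4}≡32, 16^{8}≡45, 16^{16}≡67. Then 16^{27} = 16^{16+8+2+1} ≡ 67 × 45 × 78 × 16 ≡ 67 (mod 89)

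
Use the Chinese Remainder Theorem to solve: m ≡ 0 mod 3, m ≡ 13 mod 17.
M = 3 × 17 = 51. M₁ = 17, y₁ ≡ 2 mod 3. M₂ = 3, y₂ ≡ 6 mod 17. m = 0×17×2 + 13×3×6 ≡ 30 mod 51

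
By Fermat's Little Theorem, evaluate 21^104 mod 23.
By Fermat: 21^{22} ≡ 1 (mod 23). 104 = 4×22 + 16. So 21^{104} ≡ 21^{16} ≡ 9 (mod 23)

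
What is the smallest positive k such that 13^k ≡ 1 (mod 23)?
Powers of 13 mod 23: 13^1≡13, 13^2≡8, 13^3≡12, 13^4≡18, 13^5≡4, 13^6≡6, 13^7≡9, 13^8≡2, 13^9≡3, 13^10≡16, 13^11≡1. ord_23(13) = 11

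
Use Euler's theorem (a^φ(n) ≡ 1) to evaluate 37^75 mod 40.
By Euler: 37^{16} ≡ 1 mod 40 since gcd(37, 40) = 1. 75 = 4×16 + 11. So 37^{75} ≡ 37^{11} ≡ 13 mod 40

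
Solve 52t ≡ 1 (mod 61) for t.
Since 61 is prime, by Fermat 52^(-1) ≡ 52^{59} ≡ 27 (mod 61). Verify: 52 × 27 = 1404 ≡ 1 (mod 61)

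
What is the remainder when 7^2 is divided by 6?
7^{2} = 49 ≡ 1 mod 6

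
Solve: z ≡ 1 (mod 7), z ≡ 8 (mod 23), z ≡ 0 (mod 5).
M = 7 × 23 × 5 = 805. M₁ = 115, y₁ ≡ 5 (mod 7). M₂ = 35, y₂ ≡ 2 (mod 23). M₃ = 161, y₃ ≡ 1 (mod 5). z = 1×115×5 + 8×35×2 + 0×161×1 ≡ 330 (mod 805)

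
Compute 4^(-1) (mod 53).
Since 53 is prime, by Fermat 4^(-1) ≡ 4^{51} ≡ 40 (mod 53). Verify: 4 × 40 = 160 ≡ 1 (mod 53)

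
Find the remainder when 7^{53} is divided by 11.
By Fermat: 7^{10} ≡ 1 mod 11. 53 = 5×10 + 3. So 7^{53} ≡ 7^{3} ≡ 2 mod 11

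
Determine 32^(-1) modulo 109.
Since 109 is prime, by Fermat 32^(-1) ≡ 32^{107} ≡ 92 (mod 109). Verify: 32 × 92 = 2944 ≡ 1 (mod 109)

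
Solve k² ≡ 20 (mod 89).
The square roots of 20 mod 89 are 51 and 38. Verify: 51² = 2601 ≡ 20 (mod 89)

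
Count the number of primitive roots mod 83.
Number of primitive roots mod 83 = φ(p-1) = φ(82) = 40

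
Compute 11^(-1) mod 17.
Since 17 is prime, by Fermat 11^(-1) ≡ 11^{15} ≡ 14 mod 17. Verify: 11 × 14 = 154 ≡ 1 mod 17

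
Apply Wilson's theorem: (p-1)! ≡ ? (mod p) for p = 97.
By Wilson's theorem, (96)! ≡ -1 ≡ 96 mod 97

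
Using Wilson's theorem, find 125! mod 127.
(126)! = (125)! × (126) ≡ -1 mod 127. So (125)! ≡ -1 × (126)^(-1) ≡ (-1)×(-1) = 1 mod 127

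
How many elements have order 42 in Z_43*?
A prime p has φ(p-1) primitive roots; here φ(42) = 12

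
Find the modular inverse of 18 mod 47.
Since 47 is prime, by Fermat 18^(-1) ≡ 18^{45} ≡ 34 (mod 47). Verify: 18 × 34 = 612 ≡ 1 (mod 47)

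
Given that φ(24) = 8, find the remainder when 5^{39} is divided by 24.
By Euler: 5^{8} ≡ 1 (mod 24) since gcd(5, 24) = 1. 39 = 4×8 + 7. So 5^{39} ≡ 5^{7} ≡ 5 (mod 24)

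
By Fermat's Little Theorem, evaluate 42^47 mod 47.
By Fermat: 42^{46} ≡ 1 (mod 47). So 42^{47} = 42^{46} · 42^{1} ≡ 42^{1} ≡ 42 (mod 47)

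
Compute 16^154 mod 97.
Using Fermat: 16^{96} ≡ 1 mod 97. 154 ≡ 58 mod 96. So 16^{154} ≡ 16^{58} ≡ 36 mod 97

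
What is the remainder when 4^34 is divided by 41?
By repeated squaring (mod 41): 4^{1}≡4, 4^{2}≡16, 4^{4}≡10, 4^{8}≡18, 4^{16}≡37, 4^{32}≡16. Then 4^{34} = 4^{32+2} ≡ 16 × 16 ≡ 10 (mod 41)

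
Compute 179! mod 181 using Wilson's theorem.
(180)! = (179)! × (180) ≡ -1 mod 181. So (179)! ≡ -1 × (180)^(-1) ≡ (-1)×(-1) = 1 mod 181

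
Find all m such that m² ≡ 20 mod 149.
The square roots of 20 mod 149 are 136 and 13. Verify: 136² = 18496 ≡ 20 mod 149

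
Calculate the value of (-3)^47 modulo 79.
By repeated squaring (mod 79): (-3)^{1}≡76, (-3)^{2}≡9, (-3)^{4}≡2, (-3)^{8}≡4, (-3)^{16}≡16, (-3)^{32}≡19. Then (-3)^{47} = (-3)^{32+8+4+2+1} ≡ 19 × 4 × 2 × 9 × 76 ≡ 4 (mod 79)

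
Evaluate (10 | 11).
(10/11) = 10^{5} mod 11 = -1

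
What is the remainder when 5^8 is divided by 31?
By repeated squaring (mod 31): 5^{1}≡5, 5^{2}≡25, 5^{4}≡5, 5^{8}≡25. So 5^{8} ≡ 25 (mod 31)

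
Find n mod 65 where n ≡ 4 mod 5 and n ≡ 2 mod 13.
M = 5 × 13 = 65. M₁ = 13, y₁ ≡ 2 mod 5. M₂ = 5, y₂ ≡ 8 mod 13. n = 4×13×2 + 2×5×8 ≡ 54 mod 65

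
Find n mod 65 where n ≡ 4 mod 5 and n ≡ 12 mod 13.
M = 5 × 13 = 65. M₁ = 13, y₁ ≡ 2 mod 5. M₂ = 5, y₂ ≡ 8 mod 13. n = 4×13×2 + 12×5×8 ≡ 64 mod 65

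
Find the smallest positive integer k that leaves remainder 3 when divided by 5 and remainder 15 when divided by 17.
M = 5 × 17 = 85. M₁ = 17, y₁ ≡ 3 (mod 5). M₂ = 5, y₂ ≡ 7 (mod 17). k = 3×17×3 + 15×5×7 ≡ 83 (mod 85)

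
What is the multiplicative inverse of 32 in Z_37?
Since 37 is prime, by Fermat 32^(-1) ≡ 32^{35} ≡ 22 (mod 37). Verify: 32 × 22 = 704 ≡ 1 (mod 37)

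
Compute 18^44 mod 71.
By repeated squaring mod 71: 18^{1}≡18, 18^{2}≡40, 18^{4}≡38, 18^{8}≡24, 18^{16}≡8, 18^{32}≡64. Then 18^{44} = 18^{32+8+4} ≡ 64 × 24 × 38 ≡ 6 mod 71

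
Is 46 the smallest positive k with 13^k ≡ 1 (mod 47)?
Powers of 13 mod 47: 13^1≡13, 13^2≡28, 13^3≡35, 13^4≡32, 13^5≡40, 13^6≡3, 13^7≡39, 13^8≡37, 13^9≡11, 13^10≡2, 13^11≡26, 13^12≡9, 13^13≡23, 13^14≡17, 13^15≡33, 13^16≡6, 13^17≡31, 13^18≡27, 13^19≡22, 13^20≡4, 13^21≡5, 13^22≡18, 13^23≡46, 13^24≡34, 13^25≡19, 13^26≡12, 13^27≡15, 13^28≡7, 13^29≡44, 13^30≡8, 13^31≡10, 13^32≡36, 13^33≡45, 13^34≡21, 13^35≡38, 13^36≡24, 13^37≡30, 13^38≡14, 13^39≡41, 13^40≡16, 13^41≡20, 13^42≡25, 13^43≡43, 13^44≡42, 13^45≡29, 13^46≡1. First k with 13^k≡1 is k=46. Yes, ord_47(13) = 46.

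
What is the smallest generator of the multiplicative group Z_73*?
g = 5. For each prime q|72: 5^{36}≡72, 5^{24}≡8, none ≡ 1, so ord_73(5) = 72 and 5 is a primitive root.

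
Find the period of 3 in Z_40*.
Powers of 3 mod 40: 3^1≡3, 3^2≡9, 3^3≡27, 3^4≡1. So the order of 3 is 4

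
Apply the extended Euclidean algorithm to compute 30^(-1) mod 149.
Extended GCD: 30(5) + 149(-1) = 1. So 30^(-1) ≡ 5 mod 149. Verify: 30 × 5 = 150 ≡ 1 mod 149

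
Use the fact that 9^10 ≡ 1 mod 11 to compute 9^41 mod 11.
By Fermat: 9^{10} ≡ 1 mod 11. 41 = 4×10 + 1. So 9^{41} ≡ 9^{1} ≡ 9 mod 11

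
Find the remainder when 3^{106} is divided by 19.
By Fermat: 3^{18} ≡ 1 mod 19. 106 = 5×18 + 16. So 3^{106} ≡ 3^{16} ≡ 17 mod 19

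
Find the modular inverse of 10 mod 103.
Since 103 is prime, by Fermat 10^(-1) ≡ 10^{101} ≡ 31 (mod 103). Verify: 10 × 31 = 310 ≡ 1 (mod 103)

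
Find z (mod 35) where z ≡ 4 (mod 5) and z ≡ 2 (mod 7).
M = 5 × 7 = 35. M₁ = 7, y₁ ≡ 3 (mod 5). M₂ = 5, y₂ ≡ 3 (mod 7). z = 4×7×3 + 2×5×3 ≡ 9 (mod 35)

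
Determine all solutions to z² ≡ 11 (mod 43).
The square roots of 11 mod 43 are 21 and 22. Verify: 21² = 441 ≡ 11 (mod 43)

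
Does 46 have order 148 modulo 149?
46^{37} ≡ 1 mod 149 and 37 < 148, so ord_149(46) = 37 ≠ 148 and 46 is not a primitive root.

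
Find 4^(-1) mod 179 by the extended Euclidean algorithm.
Extended GCD: 4(45) + 179(-1) = 1. So 4^(-1) ≡ 45 mod 179. Verify: 4 × 45 = 180 ≡ 1 mod 179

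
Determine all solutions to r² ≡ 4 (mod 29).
The square roots of 4 mod 29 are 27 and 2. Verify: 27² = 729 ≡ 4 (mod 29)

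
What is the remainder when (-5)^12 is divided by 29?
By repeated squaring (mod 29): (-5)^{1}≡24, (-5)^{2}≡25, (-5)^{4}≡16, (-5)^{8}≡24. Then (-5)^{12} = (-5)^{8+4} ≡ 24 × 16 ≡ 7 (mod 29)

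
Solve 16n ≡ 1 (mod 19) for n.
Since 19 is prime, by Fermat 16^(-1) ≡ 16^{17} ≡ 6 (mod 19). Verify: 16 × 6 = 96 ≡ 1 (mod 19)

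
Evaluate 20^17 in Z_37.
By repeated squaring (mod 37): 20^{1}≡20, 20^{2}≡30, 20^{4}≡12, 20^{8}≡33, 20^{16}≡16. Then 20^{17} = 20^{16+1} ≡ 16 × 20 ≡ 24 (mod 37)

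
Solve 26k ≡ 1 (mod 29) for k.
Since 29 is prime, by Fermat 26^(-1) ≡ 26^{27} ≡ 19 (mod 29). Verify: 26 × 19 = 494 ≡ 1 (mod 29)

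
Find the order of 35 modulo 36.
Powers of 35 mod 36: 35^1≡35, 35^2≡1. So the order of 35 is 2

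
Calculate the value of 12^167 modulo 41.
Using Fermat: 12^{40} ≡ 1 (mod 41). 167 ≡ 7 (mod 40). So 12^{167} ≡ 12^{7} ≡ 22 (mod 41)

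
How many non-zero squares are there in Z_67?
For prime 67, there are (p-1)/2 = (67-1)/2 = 33 quadratic residues (excluding 0).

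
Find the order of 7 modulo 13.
Powers of 7 mod 13: 7^1≡7, 7^2≡10, 7^3≡5, 7^4≡9, 7^5≡11, 7^6≡12, 7^7≡6, 7^8≡3, 7^9≡8, 7^10≡4, 7^11≡2, 7^12≡1. Order = 12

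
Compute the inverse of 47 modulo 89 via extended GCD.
Extended GCD: 47(36) + 89(-19) = 1. So 47^(-1) ≡ 36 mod 89. Verify: 47 × 36 = 1692 ≡ 1 mod 89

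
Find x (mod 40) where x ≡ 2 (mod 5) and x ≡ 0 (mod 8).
M = 5 × 8 = 40. M₁ = 8, y₁ ≡ 2 (mod 5). M₂ = 5, y₂ ≡ 5 (mod 8). x = 2×8×2 + 0×5×5 ≡ 32 (mod 40)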